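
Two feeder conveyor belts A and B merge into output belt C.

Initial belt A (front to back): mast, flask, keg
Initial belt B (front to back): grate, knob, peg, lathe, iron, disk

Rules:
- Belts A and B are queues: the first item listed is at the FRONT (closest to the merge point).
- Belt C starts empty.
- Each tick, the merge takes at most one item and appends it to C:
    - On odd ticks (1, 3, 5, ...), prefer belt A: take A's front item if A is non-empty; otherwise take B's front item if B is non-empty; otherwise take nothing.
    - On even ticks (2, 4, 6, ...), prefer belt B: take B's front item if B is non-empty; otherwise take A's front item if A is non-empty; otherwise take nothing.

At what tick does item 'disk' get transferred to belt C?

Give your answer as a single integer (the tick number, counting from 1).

Answer: 9

Derivation:
Tick 1: prefer A, take mast from A; A=[flask,keg] B=[grate,knob,peg,lathe,iron,disk] C=[mast]
Tick 2: prefer B, take grate from B; A=[flask,keg] B=[knob,peg,lathe,iron,disk] C=[mast,grate]
Tick 3: prefer A, take flask from A; A=[keg] B=[knob,peg,lathe,iron,disk] C=[mast,grate,flask]
Tick 4: prefer B, take knob from B; A=[keg] B=[peg,lathe,iron,disk] C=[mast,grate,flask,knob]
Tick 5: prefer A, take keg from A; A=[-] B=[peg,lathe,iron,disk] C=[mast,grate,flask,knob,keg]
Tick 6: prefer B, take peg from B; A=[-] B=[lathe,iron,disk] C=[mast,grate,flask,knob,keg,peg]
Tick 7: prefer A, take lathe from B; A=[-] B=[iron,disk] C=[mast,grate,flask,knob,keg,peg,lathe]
Tick 8: prefer B, take iron from B; A=[-] B=[disk] C=[mast,grate,flask,knob,keg,peg,lathe,iron]
Tick 9: prefer A, take disk from B; A=[-] B=[-] C=[mast,grate,flask,knob,keg,peg,lathe,iron,disk]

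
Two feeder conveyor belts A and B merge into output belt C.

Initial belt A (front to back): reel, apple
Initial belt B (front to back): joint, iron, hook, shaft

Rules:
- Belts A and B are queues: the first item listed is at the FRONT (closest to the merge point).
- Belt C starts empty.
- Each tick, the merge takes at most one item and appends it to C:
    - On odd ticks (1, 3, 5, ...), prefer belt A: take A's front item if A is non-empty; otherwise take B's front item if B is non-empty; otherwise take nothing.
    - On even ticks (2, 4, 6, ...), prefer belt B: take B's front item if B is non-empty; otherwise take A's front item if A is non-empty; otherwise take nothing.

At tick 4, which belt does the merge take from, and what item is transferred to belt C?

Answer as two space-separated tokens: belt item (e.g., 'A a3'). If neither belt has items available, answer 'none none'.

Tick 1: prefer A, take reel from A; A=[apple] B=[joint,iron,hook,shaft] C=[reel]
Tick 2: prefer B, take joint from B; A=[apple] B=[iron,hook,shaft] C=[reel,joint]
Tick 3: prefer A, take apple from A; A=[-] B=[iron,hook,shaft] C=[reel,joint,apple]
Tick 4: prefer B, take iron from B; A=[-] B=[hook,shaft] C=[reel,joint,apple,iron]

Answer: B iron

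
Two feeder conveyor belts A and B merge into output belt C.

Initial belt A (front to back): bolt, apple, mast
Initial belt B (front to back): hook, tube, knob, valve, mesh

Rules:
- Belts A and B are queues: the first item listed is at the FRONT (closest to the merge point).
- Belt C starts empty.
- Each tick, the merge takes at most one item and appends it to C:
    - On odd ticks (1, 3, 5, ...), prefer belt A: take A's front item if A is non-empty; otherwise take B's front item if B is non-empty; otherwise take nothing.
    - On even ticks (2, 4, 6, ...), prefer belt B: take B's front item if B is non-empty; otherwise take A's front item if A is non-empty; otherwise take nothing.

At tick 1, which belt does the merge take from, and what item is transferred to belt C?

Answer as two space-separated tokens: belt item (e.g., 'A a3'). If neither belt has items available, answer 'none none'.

Tick 1: prefer A, take bolt from A; A=[apple,mast] B=[hook,tube,knob,valve,mesh] C=[bolt]

Answer: A bolt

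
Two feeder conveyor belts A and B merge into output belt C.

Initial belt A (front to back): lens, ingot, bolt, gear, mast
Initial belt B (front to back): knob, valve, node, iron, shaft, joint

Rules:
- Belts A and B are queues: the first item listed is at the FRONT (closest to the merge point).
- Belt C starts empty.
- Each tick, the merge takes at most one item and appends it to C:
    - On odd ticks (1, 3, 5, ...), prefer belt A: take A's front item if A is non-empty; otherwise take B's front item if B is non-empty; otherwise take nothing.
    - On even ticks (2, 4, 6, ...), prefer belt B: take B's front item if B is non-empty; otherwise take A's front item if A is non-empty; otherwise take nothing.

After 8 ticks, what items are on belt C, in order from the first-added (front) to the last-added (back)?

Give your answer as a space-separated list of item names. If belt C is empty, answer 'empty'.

Answer: lens knob ingot valve bolt node gear iron

Derivation:
Tick 1: prefer A, take lens from A; A=[ingot,bolt,gear,mast] B=[knob,valve,node,iron,shaft,joint] C=[lens]
Tick 2: prefer B, take knob from B; A=[ingot,bolt,gear,mast] B=[valve,node,iron,shaft,joint] C=[lens,knob]
Tick 3: prefer A, take ingot from A; A=[bolt,gear,mast] B=[valve,node,iron,shaft,joint] C=[lens,knob,ingot]
Tick 4: prefer B, take valve from B; A=[bolt,gear,mast] B=[node,iron,shaft,joint] C=[lens,knob,ingot,valve]
Tick 5: prefer A, take bolt from A; A=[gear,mast] B=[node,iron,shaft,joint] C=[lens,knob,ingot,valve,bolt]
Tick 6: prefer B, take node from B; A=[gear,mast] B=[iron,shaft,joint] C=[lens,knob,ingot,valve,bolt,node]
Tick 7: prefer A, take gear from A; A=[mast] B=[iron,shaft,joint] C=[lens,knob,ingot,valve,bolt,node,gear]
Tick 8: prefer B, take iron from B; A=[mast] B=[shaft,joint] C=[lens,knob,ingot,valve,bolt,node,gear,iron]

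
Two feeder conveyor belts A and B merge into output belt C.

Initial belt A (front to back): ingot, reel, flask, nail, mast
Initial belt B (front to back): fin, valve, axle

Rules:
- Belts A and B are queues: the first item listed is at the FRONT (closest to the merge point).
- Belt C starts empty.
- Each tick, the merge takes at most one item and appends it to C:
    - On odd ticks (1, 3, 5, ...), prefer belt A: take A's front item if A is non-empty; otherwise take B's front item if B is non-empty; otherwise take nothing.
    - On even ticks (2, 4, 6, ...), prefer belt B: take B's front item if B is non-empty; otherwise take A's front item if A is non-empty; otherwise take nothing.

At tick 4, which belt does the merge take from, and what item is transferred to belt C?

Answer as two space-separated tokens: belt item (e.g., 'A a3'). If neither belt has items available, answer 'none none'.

Tick 1: prefer A, take ingot from A; A=[reel,flask,nail,mast] B=[fin,valve,axle] C=[ingot]
Tick 2: prefer B, take fin from B; A=[reel,flask,nail,mast] B=[valve,axle] C=[ingot,fin]
Tick 3: prefer A, take reel from A; A=[flask,nail,mast] B=[valve,axle] C=[ingot,fin,reel]
Tick 4: prefer B, take valve from B; A=[flask,nail,mast] B=[axle] C=[ingot,fin,reel,valve]

Answer: B valve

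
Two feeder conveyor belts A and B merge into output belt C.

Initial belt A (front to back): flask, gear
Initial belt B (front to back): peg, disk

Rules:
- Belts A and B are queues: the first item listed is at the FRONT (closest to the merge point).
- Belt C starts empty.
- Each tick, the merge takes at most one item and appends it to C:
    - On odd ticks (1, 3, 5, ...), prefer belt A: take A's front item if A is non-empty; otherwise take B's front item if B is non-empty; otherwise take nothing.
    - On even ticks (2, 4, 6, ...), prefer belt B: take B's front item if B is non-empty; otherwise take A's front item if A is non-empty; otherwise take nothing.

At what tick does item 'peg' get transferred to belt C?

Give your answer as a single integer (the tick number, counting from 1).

Answer: 2

Derivation:
Tick 1: prefer A, take flask from A; A=[gear] B=[peg,disk] C=[flask]
Tick 2: prefer B, take peg from B; A=[gear] B=[disk] C=[flask,peg]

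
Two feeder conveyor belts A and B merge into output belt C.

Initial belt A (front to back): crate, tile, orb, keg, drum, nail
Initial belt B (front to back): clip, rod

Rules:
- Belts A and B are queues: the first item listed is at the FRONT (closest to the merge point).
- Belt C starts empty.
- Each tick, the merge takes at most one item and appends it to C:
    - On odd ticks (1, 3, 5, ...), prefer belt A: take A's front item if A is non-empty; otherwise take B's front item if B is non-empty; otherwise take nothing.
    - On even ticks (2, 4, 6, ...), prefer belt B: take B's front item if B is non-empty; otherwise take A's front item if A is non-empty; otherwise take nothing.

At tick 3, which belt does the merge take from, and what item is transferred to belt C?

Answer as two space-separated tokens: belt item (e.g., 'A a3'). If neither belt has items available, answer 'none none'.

Answer: A tile

Derivation:
Tick 1: prefer A, take crate from A; A=[tile,orb,keg,drum,nail] B=[clip,rod] C=[crate]
Tick 2: prefer B, take clip from B; A=[tile,orb,keg,drum,nail] B=[rod] C=[crate,clip]
Tick 3: prefer A, take tile from A; A=[orb,keg,drum,nail] B=[rod] C=[crate,clip,tile]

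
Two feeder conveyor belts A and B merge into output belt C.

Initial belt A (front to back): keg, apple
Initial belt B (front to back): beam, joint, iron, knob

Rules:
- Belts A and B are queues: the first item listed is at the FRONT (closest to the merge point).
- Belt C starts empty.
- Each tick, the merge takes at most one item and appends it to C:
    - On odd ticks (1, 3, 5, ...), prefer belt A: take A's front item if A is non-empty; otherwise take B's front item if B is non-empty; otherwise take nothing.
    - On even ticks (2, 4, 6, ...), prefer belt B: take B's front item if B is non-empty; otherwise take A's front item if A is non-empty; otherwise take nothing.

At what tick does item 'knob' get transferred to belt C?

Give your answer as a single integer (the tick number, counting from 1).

Tick 1: prefer A, take keg from A; A=[apple] B=[beam,joint,iron,knob] C=[keg]
Tick 2: prefer B, take beam from B; A=[apple] B=[joint,iron,knob] C=[keg,beam]
Tick 3: prefer A, take apple from A; A=[-] B=[joint,iron,knob] C=[keg,beam,apple]
Tick 4: prefer B, take joint from B; A=[-] B=[iron,knob] C=[keg,beam,apple,joint]
Tick 5: prefer A, take iron from B; A=[-] B=[knob] C=[keg,beam,apple,joint,iron]
Tick 6: prefer B, take knob from B; A=[-] B=[-] C=[keg,beam,apple,joint,iron,knob]

Answer: 6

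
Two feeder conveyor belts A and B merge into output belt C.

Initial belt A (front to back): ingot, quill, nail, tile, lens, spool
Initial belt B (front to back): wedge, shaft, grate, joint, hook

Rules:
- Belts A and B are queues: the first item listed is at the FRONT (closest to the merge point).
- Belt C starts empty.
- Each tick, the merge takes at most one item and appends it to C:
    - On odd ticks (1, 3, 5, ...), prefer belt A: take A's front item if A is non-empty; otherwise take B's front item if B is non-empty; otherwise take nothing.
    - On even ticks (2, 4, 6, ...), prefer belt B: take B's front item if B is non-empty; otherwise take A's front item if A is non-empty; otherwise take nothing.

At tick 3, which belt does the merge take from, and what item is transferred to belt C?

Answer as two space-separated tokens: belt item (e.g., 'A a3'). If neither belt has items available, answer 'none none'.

Answer: A quill

Derivation:
Tick 1: prefer A, take ingot from A; A=[quill,nail,tile,lens,spool] B=[wedge,shaft,grate,joint,hook] C=[ingot]
Tick 2: prefer B, take wedge from B; A=[quill,nail,tile,lens,spool] B=[shaft,grate,joint,hook] C=[ingot,wedge]
Tick 3: prefer A, take quill from A; A=[nail,tile,lens,spool] B=[shaft,grate,joint,hook] C=[ingot,wedge,quill]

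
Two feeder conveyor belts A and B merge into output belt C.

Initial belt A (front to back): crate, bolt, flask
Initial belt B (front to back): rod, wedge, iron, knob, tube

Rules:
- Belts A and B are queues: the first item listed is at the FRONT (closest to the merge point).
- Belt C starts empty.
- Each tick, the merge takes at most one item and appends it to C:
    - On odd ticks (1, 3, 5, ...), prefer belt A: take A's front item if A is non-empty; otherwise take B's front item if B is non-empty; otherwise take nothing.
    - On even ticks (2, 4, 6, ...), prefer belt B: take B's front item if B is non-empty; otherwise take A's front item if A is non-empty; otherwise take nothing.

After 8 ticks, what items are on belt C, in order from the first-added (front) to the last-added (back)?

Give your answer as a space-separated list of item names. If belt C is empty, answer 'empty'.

Answer: crate rod bolt wedge flask iron knob tube

Derivation:
Tick 1: prefer A, take crate from A; A=[bolt,flask] B=[rod,wedge,iron,knob,tube] C=[crate]
Tick 2: prefer B, take rod from B; A=[bolt,flask] B=[wedge,iron,knob,tube] C=[crate,rod]
Tick 3: prefer A, take bolt from A; A=[flask] B=[wedge,iron,knob,tube] C=[crate,rod,bolt]
Tick 4: prefer B, take wedge from B; A=[flask] B=[iron,knob,tube] C=[crate,rod,bolt,wedge]
Tick 5: prefer A, take flask from A; A=[-] B=[iron,knob,tube] C=[crate,rod,bolt,wedge,flask]
Tick 6: prefer B, take iron from B; A=[-] B=[knob,tube] C=[crate,rod,bolt,wedge,flask,iron]
Tick 7: prefer A, take knob from B; A=[-] B=[tube] C=[crate,rod,bolt,wedge,flask,iron,knob]
Tick 8: prefer B, take tube from B; A=[-] B=[-] C=[crate,rod,bolt,wedge,flask,iron,knob,tube]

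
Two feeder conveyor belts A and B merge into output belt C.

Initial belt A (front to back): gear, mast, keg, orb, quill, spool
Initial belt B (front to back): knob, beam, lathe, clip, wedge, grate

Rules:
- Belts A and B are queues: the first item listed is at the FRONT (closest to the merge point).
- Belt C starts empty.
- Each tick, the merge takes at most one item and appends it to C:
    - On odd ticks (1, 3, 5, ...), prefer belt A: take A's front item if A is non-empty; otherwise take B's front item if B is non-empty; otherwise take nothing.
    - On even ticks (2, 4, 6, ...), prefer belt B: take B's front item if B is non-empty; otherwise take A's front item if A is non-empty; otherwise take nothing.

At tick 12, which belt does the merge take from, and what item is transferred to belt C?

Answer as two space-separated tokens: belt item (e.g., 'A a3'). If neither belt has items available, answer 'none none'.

Tick 1: prefer A, take gear from A; A=[mast,keg,orb,quill,spool] B=[knob,beam,lathe,clip,wedge,grate] C=[gear]
Tick 2: prefer B, take knob from B; A=[mast,keg,orb,quill,spool] B=[beam,lathe,clip,wedge,grate] C=[gear,knob]
Tick 3: prefer A, take mast from A; A=[keg,orb,quill,spool] B=[beam,lathe,clip,wedge,grate] C=[gear,knob,mast]
Tick 4: prefer B, take beam from B; A=[keg,orb,quill,spool] B=[lathe,clip,wedge,grate] C=[gear,knob,mast,beam]
Tick 5: prefer A, take keg from A; A=[orb,quill,spool] B=[lathe,clip,wedge,grate] C=[gear,knob,mast,beam,keg]
Tick 6: prefer B, take lathe from B; A=[orb,quill,spool] B=[clip,wedge,grate] C=[gear,knob,mast,beam,keg,lathe]
Tick 7: prefer A, take orb from A; A=[quill,spool] B=[clip,wedge,grate] C=[gear,knob,mast,beam,keg,lathe,orb]
Tick 8: prefer B, take clip from B; A=[quill,spool] B=[wedge,grate] C=[gear,knob,mast,beam,keg,lathe,orb,clip]
Tick 9: prefer A, take quill from A; A=[spool] B=[wedge,grate] C=[gear,knob,mast,beam,keg,lathe,orb,clip,quill]
Tick 10: prefer B, take wedge from B; A=[spool] B=[grate] C=[gear,knob,mast,beam,keg,lathe,orb,clip,quill,wedge]
Tick 11: prefer A, take spool from A; A=[-] B=[grate] C=[gear,knob,mast,beam,keg,lathe,orb,clip,quill,wedge,spool]
Tick 12: prefer B, take grate from B; A=[-] B=[-] C=[gear,knob,mast,beam,keg,lathe,orb,clip,quill,wedge,spool,grate]

Answer: B grate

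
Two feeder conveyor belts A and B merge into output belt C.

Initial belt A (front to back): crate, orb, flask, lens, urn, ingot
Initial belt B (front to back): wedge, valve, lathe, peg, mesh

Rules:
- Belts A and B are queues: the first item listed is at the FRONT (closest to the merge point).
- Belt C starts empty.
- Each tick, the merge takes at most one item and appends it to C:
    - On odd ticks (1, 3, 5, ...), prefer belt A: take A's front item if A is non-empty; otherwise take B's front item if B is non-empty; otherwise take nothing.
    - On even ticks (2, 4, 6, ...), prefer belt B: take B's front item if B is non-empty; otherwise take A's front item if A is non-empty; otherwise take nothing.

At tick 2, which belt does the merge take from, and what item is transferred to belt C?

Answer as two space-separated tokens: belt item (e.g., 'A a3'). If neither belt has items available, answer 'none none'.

Answer: B wedge

Derivation:
Tick 1: prefer A, take crate from A; A=[orb,flask,lens,urn,ingot] B=[wedge,valve,lathe,peg,mesh] C=[crate]
Tick 2: prefer B, take wedge from B; A=[orb,flask,lens,urn,ingot] B=[valve,lathe,peg,mesh] C=[crate,wedge]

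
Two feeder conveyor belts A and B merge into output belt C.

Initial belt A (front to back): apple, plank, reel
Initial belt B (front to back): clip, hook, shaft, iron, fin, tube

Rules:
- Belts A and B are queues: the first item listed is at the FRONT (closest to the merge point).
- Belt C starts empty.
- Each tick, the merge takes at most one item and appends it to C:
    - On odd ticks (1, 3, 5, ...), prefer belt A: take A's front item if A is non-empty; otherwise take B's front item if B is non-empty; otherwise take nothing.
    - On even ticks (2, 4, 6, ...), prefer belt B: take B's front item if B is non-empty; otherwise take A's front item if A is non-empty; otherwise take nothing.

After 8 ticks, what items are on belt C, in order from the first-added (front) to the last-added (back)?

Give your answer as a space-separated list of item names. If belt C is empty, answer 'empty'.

Tick 1: prefer A, take apple from A; A=[plank,reel] B=[clip,hook,shaft,iron,fin,tube] C=[apple]
Tick 2: prefer B, take clip from B; A=[plank,reel] B=[hook,shaft,iron,fin,tube] C=[apple,clip]
Tick 3: prefer A, take plank from A; A=[reel] B=[hook,shaft,iron,fin,tube] C=[apple,clip,plank]
Tick 4: prefer B, take hook from B; A=[reel] B=[shaft,iron,fin,tube] C=[apple,clip,plank,hook]
Tick 5: prefer A, take reel from A; A=[-] B=[shaft,iron,fin,tube] C=[apple,clip,plank,hook,reel]
Tick 6: prefer B, take shaft from B; A=[-] B=[iron,fin,tube] C=[apple,clip,plank,hook,reel,shaft]
Tick 7: prefer A, take iron from B; A=[-] B=[fin,tube] C=[apple,clip,plank,hook,reel,shaft,iron]
Tick 8: prefer B, take fin from B; A=[-] B=[tube] C=[apple,clip,plank,hook,reel,shaft,iron,fin]

Answer: apple clip plank hook reel shaft iron fin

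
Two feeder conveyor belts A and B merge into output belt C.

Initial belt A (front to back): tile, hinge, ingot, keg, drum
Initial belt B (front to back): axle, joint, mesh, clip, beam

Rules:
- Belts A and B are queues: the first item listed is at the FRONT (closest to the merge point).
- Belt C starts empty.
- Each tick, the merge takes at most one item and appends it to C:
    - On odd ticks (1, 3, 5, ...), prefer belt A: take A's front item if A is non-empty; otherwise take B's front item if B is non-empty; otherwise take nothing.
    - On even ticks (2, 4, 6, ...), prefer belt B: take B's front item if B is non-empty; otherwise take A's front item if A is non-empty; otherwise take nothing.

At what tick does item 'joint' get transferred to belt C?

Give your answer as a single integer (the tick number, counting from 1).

Tick 1: prefer A, take tile from A; A=[hinge,ingot,keg,drum] B=[axle,joint,mesh,clip,beam] C=[tile]
Tick 2: prefer B, take axle from B; A=[hinge,ingot,keg,drum] B=[joint,mesh,clip,beam] C=[tile,axle]
Tick 3: prefer A, take hinge from A; A=[ingot,keg,drum] B=[joint,mesh,clip,beam] C=[tile,axle,hinge]
Tick 4: prefer B, take joint from B; A=[ingot,keg,drum] B=[mesh,clip,beam] C=[tile,axle,hinge,joint]

Answer: 4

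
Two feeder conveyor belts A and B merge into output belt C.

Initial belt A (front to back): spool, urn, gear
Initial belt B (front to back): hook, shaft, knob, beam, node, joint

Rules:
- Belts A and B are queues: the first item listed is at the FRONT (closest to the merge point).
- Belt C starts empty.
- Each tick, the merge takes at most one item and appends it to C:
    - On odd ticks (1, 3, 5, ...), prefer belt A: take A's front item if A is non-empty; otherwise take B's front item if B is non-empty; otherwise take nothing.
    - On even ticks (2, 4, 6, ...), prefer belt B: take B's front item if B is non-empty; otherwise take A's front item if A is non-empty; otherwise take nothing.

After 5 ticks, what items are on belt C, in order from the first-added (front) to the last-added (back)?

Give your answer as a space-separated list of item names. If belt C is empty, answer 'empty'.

Tick 1: prefer A, take spool from A; A=[urn,gear] B=[hook,shaft,knob,beam,node,joint] C=[spool]
Tick 2: prefer B, take hook from B; A=[urn,gear] B=[shaft,knob,beam,node,joint] C=[spool,hook]
Tick 3: prefer A, take urn from A; A=[gear] B=[shaft,knob,beam,node,joint] C=[spool,hook,urn]
Tick 4: prefer B, take shaft from B; A=[gear] B=[knob,beam,node,joint] C=[spool,hook,urn,shaft]
Tick 5: prefer A, take gear from A; A=[-] B=[knob,beam,node,joint] C=[spool,hook,urn,shaft,gear]

Answer: spool hook urn shaft gear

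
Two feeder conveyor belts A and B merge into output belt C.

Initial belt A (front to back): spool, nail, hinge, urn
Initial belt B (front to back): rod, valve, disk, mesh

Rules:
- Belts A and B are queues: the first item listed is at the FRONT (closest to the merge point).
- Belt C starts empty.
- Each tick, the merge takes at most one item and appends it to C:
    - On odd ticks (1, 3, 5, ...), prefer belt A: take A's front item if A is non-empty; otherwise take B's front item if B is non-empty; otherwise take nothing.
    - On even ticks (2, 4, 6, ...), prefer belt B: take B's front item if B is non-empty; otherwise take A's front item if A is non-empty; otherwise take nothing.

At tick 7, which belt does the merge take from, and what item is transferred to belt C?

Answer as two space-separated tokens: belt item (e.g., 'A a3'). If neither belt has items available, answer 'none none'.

Answer: A urn

Derivation:
Tick 1: prefer A, take spool from A; A=[nail,hinge,urn] B=[rod,valve,disk,mesh] C=[spool]
Tick 2: prefer B, take rod from B; A=[nail,hinge,urn] B=[valve,disk,mesh] C=[spool,rod]
Tick 3: prefer A, take nail from A; A=[hinge,urn] B=[valve,disk,mesh] C=[spool,rod,nail]
Tick 4: prefer B, take valve from B; A=[hinge,urn] B=[disk,mesh] C=[spool,rod,nail,valve]
Tick 5: prefer A, take hinge from A; A=[urn] B=[disk,mesh] C=[spool,rod,nail,valve,hinge]
Tick 6: prefer B, take disk from B; A=[urn] B=[mesh] C=[spool,rod,nail,valve,hinge,disk]
Tick 7: prefer A, take urn from A; A=[-] B=[mesh] C=[spool,rod,nail,valve,hinge,disk,urn]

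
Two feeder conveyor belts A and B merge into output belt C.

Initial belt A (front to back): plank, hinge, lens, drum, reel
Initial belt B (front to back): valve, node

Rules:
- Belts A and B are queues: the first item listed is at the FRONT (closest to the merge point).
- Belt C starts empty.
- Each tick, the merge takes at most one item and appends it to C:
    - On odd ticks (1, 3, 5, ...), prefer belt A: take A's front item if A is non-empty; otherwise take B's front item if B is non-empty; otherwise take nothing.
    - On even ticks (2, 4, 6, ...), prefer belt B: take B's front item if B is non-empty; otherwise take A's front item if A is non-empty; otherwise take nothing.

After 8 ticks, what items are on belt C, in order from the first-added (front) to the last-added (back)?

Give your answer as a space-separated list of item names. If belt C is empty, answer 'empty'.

Tick 1: prefer A, take plank from A; A=[hinge,lens,drum,reel] B=[valve,node] C=[plank]
Tick 2: prefer B, take valve from B; A=[hinge,lens,drum,reel] B=[node] C=[plank,valve]
Tick 3: prefer A, take hinge from A; A=[lens,drum,reel] B=[node] C=[plank,valve,hinge]
Tick 4: prefer B, take node from B; A=[lens,drum,reel] B=[-] C=[plank,valve,hinge,node]
Tick 5: prefer A, take lens from A; A=[drum,reel] B=[-] C=[plank,valve,hinge,node,lens]
Tick 6: prefer B, take drum from A; A=[reel] B=[-] C=[plank,valve,hinge,node,lens,drum]
Tick 7: prefer A, take reel from A; A=[-] B=[-] C=[plank,valve,hinge,node,lens,drum,reel]
Tick 8: prefer B, both empty, nothing taken; A=[-] B=[-] C=[plank,valve,hinge,node,lens,drum,reel]

Answer: plank valve hinge node lens drum reel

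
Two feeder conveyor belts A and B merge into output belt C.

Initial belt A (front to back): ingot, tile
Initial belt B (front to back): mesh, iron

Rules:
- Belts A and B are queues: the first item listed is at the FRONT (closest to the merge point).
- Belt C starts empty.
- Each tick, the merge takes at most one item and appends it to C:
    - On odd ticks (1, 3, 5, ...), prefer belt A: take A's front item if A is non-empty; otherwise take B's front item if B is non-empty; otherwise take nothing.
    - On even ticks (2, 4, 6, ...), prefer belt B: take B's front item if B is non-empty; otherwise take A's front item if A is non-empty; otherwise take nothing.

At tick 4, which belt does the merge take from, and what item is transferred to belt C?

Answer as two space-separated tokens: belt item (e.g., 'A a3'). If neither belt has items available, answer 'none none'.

Tick 1: prefer A, take ingot from A; A=[tile] B=[mesh,iron] C=[ingot]
Tick 2: prefer B, take mesh from B; A=[tile] B=[iron] C=[ingot,mesh]
Tick 3: prefer A, take tile from A; A=[-] B=[iron] C=[ingot,mesh,tile]
Tick 4: prefer B, take iron from B; A=[-] B=[-] C=[ingot,mesh,tile,iron]

Answer: B iron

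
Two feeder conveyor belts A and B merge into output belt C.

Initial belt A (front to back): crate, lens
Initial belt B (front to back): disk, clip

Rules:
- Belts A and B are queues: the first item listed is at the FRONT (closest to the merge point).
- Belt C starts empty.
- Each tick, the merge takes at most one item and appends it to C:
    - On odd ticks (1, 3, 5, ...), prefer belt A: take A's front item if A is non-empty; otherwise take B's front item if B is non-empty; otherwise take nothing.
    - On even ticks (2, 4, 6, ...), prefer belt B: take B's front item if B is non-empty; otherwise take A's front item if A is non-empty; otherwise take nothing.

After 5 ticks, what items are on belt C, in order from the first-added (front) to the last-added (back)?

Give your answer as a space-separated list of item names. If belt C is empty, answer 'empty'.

Answer: crate disk lens clip

Derivation:
Tick 1: prefer A, take crate from A; A=[lens] B=[disk,clip] C=[crate]
Tick 2: prefer B, take disk from B; A=[lens] B=[clip] C=[crate,disk]
Tick 3: prefer A, take lens from A; A=[-] B=[clip] C=[crate,disk,lens]
Tick 4: prefer B, take clip from B; A=[-] B=[-] C=[crate,disk,lens,clip]
Tick 5: prefer A, both empty, nothing taken; A=[-] B=[-] C=[crate,disk,lens,clip]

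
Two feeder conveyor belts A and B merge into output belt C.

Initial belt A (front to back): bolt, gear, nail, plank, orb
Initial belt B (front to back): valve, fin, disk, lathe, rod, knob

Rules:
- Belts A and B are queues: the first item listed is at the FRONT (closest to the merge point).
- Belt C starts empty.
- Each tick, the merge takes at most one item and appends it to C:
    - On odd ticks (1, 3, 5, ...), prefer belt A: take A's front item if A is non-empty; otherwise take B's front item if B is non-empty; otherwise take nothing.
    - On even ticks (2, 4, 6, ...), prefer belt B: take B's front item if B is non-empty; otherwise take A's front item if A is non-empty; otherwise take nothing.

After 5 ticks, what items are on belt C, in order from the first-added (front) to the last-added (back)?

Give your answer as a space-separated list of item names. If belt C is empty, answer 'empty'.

Answer: bolt valve gear fin nail

Derivation:
Tick 1: prefer A, take bolt from A; A=[gear,nail,plank,orb] B=[valve,fin,disk,lathe,rod,knob] C=[bolt]
Tick 2: prefer B, take valve from B; A=[gear,nail,plank,orb] B=[fin,disk,lathe,rod,knob] C=[bolt,valve]
Tick 3: prefer A, take gear from A; A=[nail,plank,orb] B=[fin,disk,lathe,rod,knob] C=[bolt,valve,gear]
Tick 4: prefer B, take fin from B; A=[nail,plank,orb] B=[disk,lathe,rod,knob] C=[bolt,valve,gear,fin]
Tick 5: prefer A, take nail from A; A=[plank,orb] B=[disk,lathe,rod,knob] C=[bolt,valve,gear,fin,nail]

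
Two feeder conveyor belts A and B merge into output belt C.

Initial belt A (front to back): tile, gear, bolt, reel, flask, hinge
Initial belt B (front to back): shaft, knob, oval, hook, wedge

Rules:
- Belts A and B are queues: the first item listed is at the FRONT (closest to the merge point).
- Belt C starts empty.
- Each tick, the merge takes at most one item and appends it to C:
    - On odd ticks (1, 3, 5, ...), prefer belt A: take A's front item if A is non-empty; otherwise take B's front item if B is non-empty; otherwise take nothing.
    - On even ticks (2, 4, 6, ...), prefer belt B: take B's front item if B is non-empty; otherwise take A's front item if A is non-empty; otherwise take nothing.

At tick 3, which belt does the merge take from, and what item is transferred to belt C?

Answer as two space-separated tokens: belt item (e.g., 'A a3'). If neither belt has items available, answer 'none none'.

Tick 1: prefer A, take tile from A; A=[gear,bolt,reel,flask,hinge] B=[shaft,knob,oval,hook,wedge] C=[tile]
Tick 2: prefer B, take shaft from B; A=[gear,bolt,reel,flask,hinge] B=[knob,oval,hook,wedge] C=[tile,shaft]
Tick 3: prefer A, take gear from A; A=[bolt,reel,flask,hinge] B=[knob,oval,hook,wedge] C=[tile,shaft,gear]

Answer: A gear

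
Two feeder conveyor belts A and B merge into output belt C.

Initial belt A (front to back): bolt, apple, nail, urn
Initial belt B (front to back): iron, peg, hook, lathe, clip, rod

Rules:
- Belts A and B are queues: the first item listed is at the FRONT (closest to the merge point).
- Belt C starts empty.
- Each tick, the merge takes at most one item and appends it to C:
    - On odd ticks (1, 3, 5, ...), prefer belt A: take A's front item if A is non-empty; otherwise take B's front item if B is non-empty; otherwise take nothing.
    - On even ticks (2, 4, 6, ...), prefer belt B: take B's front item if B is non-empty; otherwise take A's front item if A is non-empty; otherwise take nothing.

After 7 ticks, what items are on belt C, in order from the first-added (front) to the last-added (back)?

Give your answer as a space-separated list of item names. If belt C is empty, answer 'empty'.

Answer: bolt iron apple peg nail hook urn

Derivation:
Tick 1: prefer A, take bolt from A; A=[apple,nail,urn] B=[iron,peg,hook,lathe,clip,rod] C=[bolt]
Tick 2: prefer B, take iron from B; A=[apple,nail,urn] B=[peg,hook,lathe,clip,rod] C=[bolt,iron]
Tick 3: prefer A, take apple from A; A=[nail,urn] B=[peg,hook,lathe,clip,rod] C=[bolt,iron,apple]
Tick 4: prefer B, take peg from B; A=[nail,urn] B=[hook,lathe,clip,rod] C=[bolt,iron,apple,peg]
Tick 5: prefer A, take nail from A; A=[urn] B=[hook,lathe,clip,rod] C=[bolt,iron,apple,peg,nail]
Tick 6: prefer B, take hook from B; A=[urn] B=[lathe,clip,rod] C=[bolt,iron,apple,peg,nail,hook]
Tick 7: prefer A, take urn from A; A=[-] B=[lathe,clip,rod] C=[bolt,iron,apple,peg,nail,hook,urn]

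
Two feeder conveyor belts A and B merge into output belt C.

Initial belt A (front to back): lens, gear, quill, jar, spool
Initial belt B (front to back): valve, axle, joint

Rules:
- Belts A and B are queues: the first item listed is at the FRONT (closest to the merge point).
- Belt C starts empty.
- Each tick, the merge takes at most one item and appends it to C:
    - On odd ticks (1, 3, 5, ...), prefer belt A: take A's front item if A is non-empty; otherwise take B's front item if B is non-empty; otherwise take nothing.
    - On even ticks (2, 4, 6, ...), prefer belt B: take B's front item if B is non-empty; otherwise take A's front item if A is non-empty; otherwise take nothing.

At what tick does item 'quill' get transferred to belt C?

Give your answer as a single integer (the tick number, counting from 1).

Tick 1: prefer A, take lens from A; A=[gear,quill,jar,spool] B=[valve,axle,joint] C=[lens]
Tick 2: prefer B, take valve from B; A=[gear,quill,jar,spool] B=[axle,joint] C=[lens,valve]
Tick 3: prefer A, take gear from A; A=[quill,jar,spool] B=[axle,joint] C=[lens,valve,gear]
Tick 4: prefer B, take axle from B; A=[quill,jar,spool] B=[joint] C=[lens,valve,gear,axle]
Tick 5: prefer A, take quill from A; A=[jar,spool] B=[joint] C=[lens,valve,gear,axle,quill]

Answer: 5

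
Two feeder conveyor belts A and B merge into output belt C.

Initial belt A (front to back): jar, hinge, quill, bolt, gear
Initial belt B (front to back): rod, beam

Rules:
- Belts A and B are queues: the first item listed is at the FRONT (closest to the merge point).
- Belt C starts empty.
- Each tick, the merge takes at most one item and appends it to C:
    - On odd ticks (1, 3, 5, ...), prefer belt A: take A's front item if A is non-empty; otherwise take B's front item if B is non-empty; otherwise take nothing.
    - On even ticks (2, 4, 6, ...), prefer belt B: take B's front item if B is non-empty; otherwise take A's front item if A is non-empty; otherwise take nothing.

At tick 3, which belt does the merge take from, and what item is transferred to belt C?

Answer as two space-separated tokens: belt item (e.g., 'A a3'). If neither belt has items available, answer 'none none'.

Tick 1: prefer A, take jar from A; A=[hinge,quill,bolt,gear] B=[rod,beam] C=[jar]
Tick 2: prefer B, take rod from B; A=[hinge,quill,bolt,gear] B=[beam] C=[jar,rod]
Tick 3: prefer A, take hinge from A; A=[quill,bolt,gear] B=[beam] C=[jar,rod,hinge]

Answer: A hinge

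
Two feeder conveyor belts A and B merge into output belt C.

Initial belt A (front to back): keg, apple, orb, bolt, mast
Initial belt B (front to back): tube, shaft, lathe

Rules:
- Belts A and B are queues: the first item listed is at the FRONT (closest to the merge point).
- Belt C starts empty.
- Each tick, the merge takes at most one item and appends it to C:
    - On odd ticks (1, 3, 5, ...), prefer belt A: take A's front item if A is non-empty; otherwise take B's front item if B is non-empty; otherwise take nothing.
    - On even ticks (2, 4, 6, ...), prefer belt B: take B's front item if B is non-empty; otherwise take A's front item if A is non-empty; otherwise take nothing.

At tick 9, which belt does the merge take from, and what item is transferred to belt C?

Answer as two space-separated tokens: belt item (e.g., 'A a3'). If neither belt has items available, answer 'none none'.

Answer: none none

Derivation:
Tick 1: prefer A, take keg from A; A=[apple,orb,bolt,mast] B=[tube,shaft,lathe] C=[keg]
Tick 2: prefer B, take tube from B; A=[apple,orb,bolt,mast] B=[shaft,lathe] C=[keg,tube]
Tick 3: prefer A, take apple from A; A=[orb,bolt,mast] B=[shaft,lathe] C=[keg,tube,apple]
Tick 4: prefer B, take shaft from B; A=[orb,bolt,mast] B=[lathe] C=[keg,tube,apple,shaft]
Tick 5: prefer A, take orb from A; A=[bolt,mast] B=[lathe] C=[keg,tube,apple,shaft,orb]
Tick 6: prefer B, take lathe from B; A=[bolt,mast] B=[-] C=[keg,tube,apple,shaft,orb,lathe]
Tick 7: prefer A, take bolt from A; A=[mast] B=[-] C=[keg,tube,apple,shaft,orb,lathe,bolt]
Tick 8: prefer B, take mast from A; A=[-] B=[-] C=[keg,tube,apple,shaft,orb,lathe,bolt,mast]
Tick 9: prefer A, both empty, nothing taken; A=[-] B=[-] C=[keg,tube,apple,shaft,orb,lathe,bolt,mast]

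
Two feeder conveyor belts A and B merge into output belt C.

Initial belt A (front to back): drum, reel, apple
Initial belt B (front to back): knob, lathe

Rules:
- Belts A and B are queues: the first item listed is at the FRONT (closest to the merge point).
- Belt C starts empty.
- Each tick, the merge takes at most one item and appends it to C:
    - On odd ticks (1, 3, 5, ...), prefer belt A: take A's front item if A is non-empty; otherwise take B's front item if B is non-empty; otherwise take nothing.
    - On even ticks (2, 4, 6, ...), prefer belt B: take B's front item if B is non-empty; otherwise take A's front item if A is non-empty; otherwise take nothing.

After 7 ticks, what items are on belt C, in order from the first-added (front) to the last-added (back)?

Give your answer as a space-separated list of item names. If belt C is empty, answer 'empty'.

Answer: drum knob reel lathe apple

Derivation:
Tick 1: prefer A, take drum from A; A=[reel,apple] B=[knob,lathe] C=[drum]
Tick 2: prefer B, take knob from B; A=[reel,apple] B=[lathe] C=[drum,knob]
Tick 3: prefer A, take reel from A; A=[apple] B=[lathe] C=[drum,knob,reel]
Tick 4: prefer B, take lathe from B; A=[apple] B=[-] C=[drum,knob,reel,lathe]
Tick 5: prefer A, take apple from A; A=[-] B=[-] C=[drum,knob,reel,lathe,apple]
Tick 6: prefer B, both empty, nothing taken; A=[-] B=[-] C=[drum,knob,reel,lathe,apple]
Tick 7: prefer A, both empty, nothing taken; A=[-] B=[-] C=[drum,knob,reel,lathe,apple]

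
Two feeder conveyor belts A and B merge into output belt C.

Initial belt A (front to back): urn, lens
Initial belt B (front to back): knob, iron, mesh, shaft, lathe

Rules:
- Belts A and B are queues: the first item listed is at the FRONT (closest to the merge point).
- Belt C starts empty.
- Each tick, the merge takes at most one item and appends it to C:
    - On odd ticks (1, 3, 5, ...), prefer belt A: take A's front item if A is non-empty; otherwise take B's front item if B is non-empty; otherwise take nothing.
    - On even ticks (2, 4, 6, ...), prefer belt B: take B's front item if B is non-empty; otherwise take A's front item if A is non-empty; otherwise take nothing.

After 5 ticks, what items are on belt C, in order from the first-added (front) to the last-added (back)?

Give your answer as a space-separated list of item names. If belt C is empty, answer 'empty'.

Answer: urn knob lens iron mesh

Derivation:
Tick 1: prefer A, take urn from A; A=[lens] B=[knob,iron,mesh,shaft,lathe] C=[urn]
Tick 2: prefer B, take knob from B; A=[lens] B=[iron,mesh,shaft,lathe] C=[urn,knob]
Tick 3: prefer A, take lens from A; A=[-] B=[iron,mesh,shaft,lathe] C=[urn,knob,lens]
Tick 4: prefer B, take iron from B; A=[-] B=[mesh,shaft,lathe] C=[urn,knob,lens,iron]
Tick 5: prefer A, take mesh from B; A=[-] B=[shaft,lathe] C=[urn,knob,lens,iron,mesh]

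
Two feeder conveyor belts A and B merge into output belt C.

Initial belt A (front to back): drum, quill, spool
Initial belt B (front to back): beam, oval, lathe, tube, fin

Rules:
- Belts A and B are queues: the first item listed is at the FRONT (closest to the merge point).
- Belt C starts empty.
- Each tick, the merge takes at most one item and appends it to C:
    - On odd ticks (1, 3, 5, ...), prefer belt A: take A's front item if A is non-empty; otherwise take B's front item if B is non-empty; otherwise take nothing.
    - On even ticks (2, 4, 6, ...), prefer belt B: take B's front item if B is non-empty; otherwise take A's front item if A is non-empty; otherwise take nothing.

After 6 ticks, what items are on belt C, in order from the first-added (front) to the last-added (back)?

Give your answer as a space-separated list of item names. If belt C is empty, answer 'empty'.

Answer: drum beam quill oval spool lathe

Derivation:
Tick 1: prefer A, take drum from A; A=[quill,spool] B=[beam,oval,lathe,tube,fin] C=[drum]
Tick 2: prefer B, take beam from B; A=[quill,spool] B=[oval,lathe,tube,fin] C=[drum,beam]
Tick 3: prefer A, take quill from A; A=[spool] B=[oval,lathe,tube,fin] C=[drum,beam,quill]
Tick 4: prefer B, take oval from B; A=[spool] B=[lathe,tube,fin] C=[drum,beam,quill,oval]
Tick 5: prefer A, take spool from A; A=[-] B=[lathe,tube,fin] C=[drum,beam,quill,oval,spool]
Tick 6: prefer B, take lathe from B; A=[-] B=[tube,fin] C=[drum,beam,quill,oval,spool,lathe]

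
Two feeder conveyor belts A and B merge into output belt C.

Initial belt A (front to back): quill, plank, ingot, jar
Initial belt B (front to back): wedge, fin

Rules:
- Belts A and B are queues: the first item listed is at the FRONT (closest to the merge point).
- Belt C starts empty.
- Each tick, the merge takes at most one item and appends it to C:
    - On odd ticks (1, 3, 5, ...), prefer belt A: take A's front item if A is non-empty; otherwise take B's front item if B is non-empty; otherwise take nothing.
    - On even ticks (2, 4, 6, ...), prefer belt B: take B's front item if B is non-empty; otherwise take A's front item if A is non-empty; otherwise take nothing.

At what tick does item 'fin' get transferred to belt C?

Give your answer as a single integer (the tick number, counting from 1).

Tick 1: prefer A, take quill from A; A=[plank,ingot,jar] B=[wedge,fin] C=[quill]
Tick 2: prefer B, take wedge from B; A=[plank,ingot,jar] B=[fin] C=[quill,wedge]
Tick 3: prefer A, take plank from A; A=[ingot,jar] B=[fin] C=[quill,wedge,plank]
Tick 4: prefer B, take fin from B; A=[ingot,jar] B=[-] C=[quill,wedge,plank,fin]

Answer: 4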